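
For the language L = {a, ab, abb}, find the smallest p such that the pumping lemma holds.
p = 4

For a finite language L, the pumping lemma holds vacuously if p > max|s| for s ∈ L.

The longest string in L = {a, ab, abb} has length 3.
If p = 4, then no string s ∈ L has |s| ≥ p, so the condition is vacuously true.

The minimum pumping length is p = 4.

Why no smaller p works: for any p ≤ 3, the longest string s ∈ L has |s| = 3 ≥ p, so it would
have to be pumpable; but pumping up (i = 2, 3, ...) produces ever longer strings, which cannot all lie in the
finite language L. So the pumping property fails for every p ≤ 3.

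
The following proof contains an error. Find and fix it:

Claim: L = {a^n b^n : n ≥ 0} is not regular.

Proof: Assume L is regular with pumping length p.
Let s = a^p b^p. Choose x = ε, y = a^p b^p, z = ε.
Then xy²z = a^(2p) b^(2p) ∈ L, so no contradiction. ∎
Error: The decomposition violates |xy| ≤ p. With y = a^p b^p, |xy| = |y| = 2p > p. (The proof also miscomputes xy²z, which would be a^p b^p a^p b^p rather than a^(2p) b^(2p), and it wrongly treats one harmless decomposition as settling the matter — the prover does not get to choose the decomposition.)

Correction: The pumping lemma requires |xy| ≤ p, and the argument must handle every decomposition satisfying |xy| ≤ p, |y| ≥ 1. Since s starts with p a's, any such y consists only of a's, say y = a^k with k ≥ 1. Then xy²z = a^(p+k) b^p has unequal numbers of a's and b's, so xy²z ∉ L — the required contradiction.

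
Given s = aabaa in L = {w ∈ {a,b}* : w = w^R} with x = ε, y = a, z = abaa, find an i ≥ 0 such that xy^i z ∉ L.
i = 0

xy⁰z = ε · ε · abaa = abaa; abaa reversed is aaba ≠ abaa, so it is not a palindrome and is not in L.
(Other choices also work, e.g. i = 2, 3; only i = 1 is guaranteed to stay in L since xy¹z = s.)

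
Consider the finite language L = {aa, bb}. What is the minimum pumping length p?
p = 3

For a finite language L, the pumping lemma holds vacuously if p > max|s| for s ∈ L.

The longest string in L = {aa, bb} has length 2.
If p = 3, then no string s ∈ L has |s| ≥ p, so the condition is vacuously true.

The minimum pumping length is p = 3.

Why no smaller p works: for any p ≤ 2, the longest string s ∈ L has |s| = 2 ≥ p, so it would
have to be pumpable; but pumping up (i = 2, 3, ...) produces ever longer strings, which cannot all lie in the
finite language L. So the pumping property fails for every p ≤ 2.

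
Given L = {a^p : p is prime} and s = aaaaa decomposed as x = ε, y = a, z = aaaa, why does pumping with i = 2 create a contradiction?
xy²z = aaaaaa ∉ L

Pumping with i = 2 replaces y = a by y² = aa:
- Original: s = xyz = aaaaa; aaaaa has length 5, which is prime, so it is in L
- Pumped: xy²z = ε · aa · aaaa = aaaaaa
- aaaaaa has length 6 = 2 × 3, which is not prime, so it is not in L

The pumping lemma would require xy²z ∈ L, so this decomposition yields a contradiction.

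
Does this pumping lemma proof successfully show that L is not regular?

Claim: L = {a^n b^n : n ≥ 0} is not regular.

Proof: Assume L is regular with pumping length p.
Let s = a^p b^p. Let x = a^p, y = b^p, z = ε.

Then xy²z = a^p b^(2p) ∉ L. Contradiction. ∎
The proof is INCORRECT.

Error: The decomposition violates |xy| ≤ p.
With x = a^p and y = b^p, we have |xy| = 2p > p.
The pumping lemma requires |xy| ≤ p, so y must be within the first p characters.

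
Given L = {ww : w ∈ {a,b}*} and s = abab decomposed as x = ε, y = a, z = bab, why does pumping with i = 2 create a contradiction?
xy²z = aabab ∉ L

Pumping with i = 2 replaces y = a by y² = aa:
- Original: s = xyz = abab; abab splits into halves ab · ab, which are equal, so it is in L (w = ab)
- Pumped: xy²z = ε · aa · bab = aabab
- aabab has odd length 5, so it cannot be written as ww and is not in L

The pumping lemma would require xy²z ∈ L, so this decomposition yields a contradiction.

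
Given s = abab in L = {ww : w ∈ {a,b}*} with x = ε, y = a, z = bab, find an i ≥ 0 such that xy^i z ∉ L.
i = 0

xy⁰z = ε · ε · bab = bab; bab has odd length 3, so it cannot be written as ww and is not in L.
(Other choices also work, e.g. i = 2, 3; only i = 1 is guaranteed to stay in L since xy¹z = s.)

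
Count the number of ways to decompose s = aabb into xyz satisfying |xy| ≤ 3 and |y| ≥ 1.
6

For s = 'aabb' with pumping length p = 3:

Constraints: |xy| ≤ 3, |y| > 0

Valid decompositions (|xy| ≤ p, |y| ≥ 1):
  • x='', y='a', z='abb'
  • x='a', y='a', z='bb'
  • x='', y='aa', z='bb'
  • x='aa', y='b', z='b'
  • x='a', y='ab', z='b'
  • x='', y='aab', z='b'

Total count: 6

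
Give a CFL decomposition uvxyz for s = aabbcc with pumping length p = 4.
u='a', v='a', x='bb', y='c', z='c'

For s = aabbcc with pumping length p = 4:

One valid decomposition:
- u = 'a'
- v = 'a'
- x = 'bb'
- y = 'c'
- z = 'c'

Verification:
- uvxyz = 'a' + 'a' + 'bb' + 'c' + 'c' = aabbcc ✓
- |vxy| = |'abbc'| = 4 ≤ 4 ✓
- |vy| = |'ac'| = 2 > 0 ✓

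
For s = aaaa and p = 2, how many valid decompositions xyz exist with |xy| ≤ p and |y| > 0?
3

For s = 'aaaa' with pumping length p = 2:

Constraints: |xy| ≤ 2, |y| > 0

Valid decompositions (|xy| ≤ p, |y| ≥ 1):
  • x='', y='a', z='aaa'
  • x='a', y='a', z='aa'
  • x='', y='aa', z='aa'

Total count: 3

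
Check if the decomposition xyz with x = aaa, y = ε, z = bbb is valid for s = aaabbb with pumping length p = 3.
Violated: |y| > 0

The decomposition x = aaa, y = ε, z = bbb for s = aaabbb with p = 3
violates the constraint: |y| > 0

|y| = 0, but the pumping lemma requires |y| > 0 (y must be non-empty).

Pumping lemma constraints:
1. xyz = s (decomposition is valid)
2. |xy| ≤ p
3. |y| > 0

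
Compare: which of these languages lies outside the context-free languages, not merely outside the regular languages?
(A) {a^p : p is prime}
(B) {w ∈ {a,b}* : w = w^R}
(A) {a^p : p is prime}

(A) {a^p : p is prime} requires the CFL pumping lemma.

- {w ∈ {a,b}* : w = w^R} is context-free (but not regular)
  • Can be shown non-regular with the regular pumping lemma
  • After pumping, the string is no longer symmetric

- {a^p : p is prime} is NOT context-free
  • Requires the CFL pumping lemma to prove
  • The CFL pumping lemma also fails because prime gaps are unbounded

The CFL pumping lemma is "stronger" in that it can prove non-membership
in the larger class of context-free languages.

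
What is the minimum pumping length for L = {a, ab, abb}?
p = 4

For a finite language L, the pumping lemma holds vacuously if p > max|s| for s ∈ L.

The longest string in L = {a, ab, abb} has length 3.
If p = 4, then no string s ∈ L has |s| ≥ p, so the condition is vacuously true.

The minimum pumping length is p = 4.

Why no smaller p works: for any p ≤ 3, the longest string s ∈ L has |s| = 3 ≥ p, so it would
have to be pumpable; but pumping up (i = 2, 3, ...) produces ever longer strings, which cannot all lie in the
finite language L. So the pumping property fails for every p ≤ 3.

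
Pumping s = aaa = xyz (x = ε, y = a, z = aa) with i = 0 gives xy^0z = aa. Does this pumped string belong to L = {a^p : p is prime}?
Yes

xy⁰z = ε · ε · aa = aa.
aa has length 2, which is prime, so it is in L.
(A single pumped string landing in L is not a contradiction by itself; a non-regularity proof needs some i for which xy^i z ∉ L, for every admissible decomposition.)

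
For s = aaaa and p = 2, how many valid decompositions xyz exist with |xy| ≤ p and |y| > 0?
3

For s = 'aaaa' with pumping length p = 2:

Constraints: |xy| ≤ 2, |y| > 0

Valid decompositions (|xy| ≤ p, |y| ≥ 1):
  • x='', y='a', z='aaa'
  • x='a', y='a', z='aa'
  • x='', y='aa', z='aa'

Total count: 3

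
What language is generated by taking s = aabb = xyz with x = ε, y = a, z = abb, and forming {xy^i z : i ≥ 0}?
{xy^i z : i ≥ 0} = {a^(i+1) b^2 : i ≥ 0} = {abb, aabb, aaabb, ...}

With x = ε, y = a, z = abb: Starting with aabb and pumping the first 'a' (z = abb keeps the second 'a'), we get strings with i+1 a's followed by 2 b's for i = 0, 1, 2, ...; note bb is not produced because z always contributes one a.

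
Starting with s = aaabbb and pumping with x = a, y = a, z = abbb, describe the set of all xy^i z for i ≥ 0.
{xy^i z : i ≥ 0} = {a^(2+i) b^3 : i ≥ 0} = {aabbb, aaabbb, aaaabbb, ...}

With x = a, y = a, z = abbb: Starting with aaabbb and pumping the second 'a', we get strings with 2+i a's followed by 3 b's for i = 0, 1, 2, ...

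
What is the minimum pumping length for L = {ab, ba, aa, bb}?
p = 3

For a finite language L, the pumping lemma holds vacuously if p > max|s| for s ∈ L.

The longest string in L = {ab, ba, aa, bb} has length 2.
If p = 3, then no string s ∈ L has |s| ≥ p, so the condition is vacuously true.

The minimum pumping length is p = 3.

Why no smaller p works: for any p ≤ 2, the longest string s ∈ L has |s| = 2 ≥ p, so it would
have to be pumpable; but pumping up (i = 2, 3, ...) produces ever longer strings, which cannot all lie in the
finite language L. So the pumping property fails for every p ≤ 2.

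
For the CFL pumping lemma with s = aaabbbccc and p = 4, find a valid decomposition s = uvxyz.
u='aa', v='a', x='bb', y='b', z='ccc'

For s = aaabbbccc with pumping length p = 4:

One valid decomposition:
- u = 'aa'
- v = 'a'
- x = 'bb'
- y = 'b'
- z = 'ccc'

Verification:
- uvxyz = 'aa' + 'a' + 'bb' + 'b' + 'ccc' = aaabbbccc ✓
- |vxy| = |'abbb'| = 4 ≤ 4 ✓
- |vy| = |'ab'| = 2 > 0 ✓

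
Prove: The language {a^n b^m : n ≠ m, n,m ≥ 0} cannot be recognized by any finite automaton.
Assume for contradiction that L is regular, and let p ≥ 1 be the pumping length given by the pumping lemma.
Choose s = a^p b^(p + p!). Then s ∈ L because p ≠ p + p! (as p! ≥ 1), and |s| ≥ p.
By the pumping lemma, s = xyz for some x, y, z with |xy| ≤ p, |y| ≥ 1, and xy^i z ∈ L for every i ≥ 0.
Since |xy| ≤ p and the first p symbols of s are all a's, y = a^k for some k with 1 ≤ k ≤ p.
For every i ≥ 0, xy^i z = a^(p + (i − 1)k) b^(p + p!).

Because 1 ≤ k ≤ p, k divides p!. Let t = p!/k (a positive integer) and take i = t + 1.
Then the number of a's is p + tk = p + p!, which equals the number of b's.
So xy^(t+1) z = a^(p + p!) b^(p + p!) has equally many a's and b's and is NOT in L.

This contradicts the pumping lemma, which requires xy^i z ∈ L for all i ≥ 0.
Hence L = {a^n b^m : n ≠ m, n,m ≥ 0} is not regular. ∎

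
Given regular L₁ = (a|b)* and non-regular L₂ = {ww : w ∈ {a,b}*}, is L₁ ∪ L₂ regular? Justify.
Yes — L₁ ∪ L₂ is regular.

{ww} ⊆ (a|b)*, so L₁ ∪ L₂ = (a|b)*, which is regular.

Note that the bare facts "L₁ regular, L₂ non-regular" do not settle the question by themselves: the closure of regular languages under ∪, ∩, complement and difference applies only when BOTH operands are regular. With a non-regular operand the result can come out regular or non-regular depending on the specific languages, so one has to work out L₁ ∪ L₂ for this particular pair, as above.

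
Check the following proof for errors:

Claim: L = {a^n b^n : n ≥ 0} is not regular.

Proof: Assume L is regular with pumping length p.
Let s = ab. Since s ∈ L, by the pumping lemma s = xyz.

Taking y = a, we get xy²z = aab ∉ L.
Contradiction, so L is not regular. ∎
The proof is INCORRECT.

Error: The string s = ab may be shorter than p.
The pumping lemma only applies to strings with |s| ≥ p, and p is not under our control.
We must choose s in terms of p, e.g. s = a^p b^p, to ensure |s| ≥ p.
(The proof also fixes one particular y; a valid argument must handle every decomposition with |xy| ≤ p and |y| ≥ 1 — for s = a^p b^p this forces y = a^k, and then xy²z = a^(p+k) b^p ∉ L.)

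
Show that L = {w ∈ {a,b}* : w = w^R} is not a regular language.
Assume for contradiction that L is regular, and let p ≥ 1 be the pumping length given by the pumping lemma.
Choose s = a^p b a^p. Then s ∈ L (it reads the same in both directions) and |s| = 2p + 1 ≥ p.
By the pumping lemma, s = xyz for some x, y, z with |xy| ≤ p, |y| ≥ 1, and xy^i z ∈ L for every i ≥ 0.
Since |xy| ≤ p and the first p symbols of s are all a's, y = a^k for some k with 1 ≤ k ≤ p.

Take i = 2: xy²z = a^(p + k) b a^p.
Its reversal is a^p b a^(p + k). These differ because the block of a's before the unique b has length p + k in one and p in the other, and p + k ≠ p since k ≥ 1. So xy²z is not a palindrome, i.e. xy²z ∉ L.

This contradicts the pumping lemma, which requires xy^i z ∈ L for all i ≥ 0.
Hence L = {w ∈ {a,b}* : w = w^R} is not regular. ∎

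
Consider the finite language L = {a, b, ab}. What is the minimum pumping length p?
p = 3

For a finite language L, the pumping lemma holds vacuously if p > max|s| for s ∈ L.

The longest string in L = {a, b, ab} has length 2.
If p = 3, then no string s ∈ L has |s| ≥ p, so the condition is vacuously true.

The minimum pumping length is p = 3.

Why no smaller p works: for any p ≤ 2, the longest string s ∈ L has |s| = 2 ≥ p, so it would
have to be pumpable; but pumping up (i = 2, 3, ...) produces ever longer strings, which cannot all lie in the
finite language L. So the pumping property fails for every p ≤ 2.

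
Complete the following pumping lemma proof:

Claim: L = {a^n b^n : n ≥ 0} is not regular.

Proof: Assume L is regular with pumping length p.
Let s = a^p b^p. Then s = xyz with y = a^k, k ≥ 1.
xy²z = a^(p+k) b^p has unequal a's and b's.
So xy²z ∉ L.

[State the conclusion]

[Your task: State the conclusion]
This contradicts the pumping lemma for regular languages,
which guarantees xy^i z ∈ L for all i ≥ 0.

Since our assumption that L is regular leads to a contradiction,
we conclude that L = {a^n b^n : n ≥ 0} is NOT regular. ∎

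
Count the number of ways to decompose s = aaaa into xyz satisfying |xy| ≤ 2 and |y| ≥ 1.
3

For s = 'aaaa' with pumping length p = 2:

Constraints: |xy| ≤ 2, |y| > 0

Valid decompositions (|xy| ≤ p, |y| ≥ 1):
  • x='', y='a', z='aaa'
  • x='a', y='a', z='aa'
  • x='', y='aa', z='aa'

Total count: 3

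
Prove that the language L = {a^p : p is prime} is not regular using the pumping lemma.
Assume for contradiction that L is regular, and let p ≥ 1 be the pumping length given by the pumping lemma.
Choose a prime q with q ≥ p (one exists because there are infinitely many primes) and let s = a^q. Then s ∈ L and |s| = q ≥ p.
By the pumping lemma, s = xyz for some x, y, z with |xy| ≤ p, |y| ≥ 1, and xy^i z ∈ L for every i ≥ 0.
Here y = a^k for some k with 1 ≤ k ≤ p, and xy^i z = a^(q + (i − 1)k) for every i ≥ 0.

Take i = q + 1: |xy^(q+1) z| = q + qk = q(k + 1).
Both factors satisfy q ≥ 2 and k + 1 ≥ 2, so q(k + 1) is composite, and xy^(q+1) z ∉ L.

This contradicts the pumping lemma, which requires xy^i z ∈ L for all i ≥ 0.
Hence L = {a^p : p is prime} is not regular. ∎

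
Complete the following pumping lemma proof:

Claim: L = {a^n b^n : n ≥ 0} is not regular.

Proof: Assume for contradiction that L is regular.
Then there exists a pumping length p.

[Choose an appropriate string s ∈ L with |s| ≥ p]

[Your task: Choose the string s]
s = a^p b^p

This string is in L (has equal a's and b's) and has length 2p ≥ p.
Any decomposition xyz with |xy| ≤ p means y consists only of a's,
so pumping will unbalance the counts.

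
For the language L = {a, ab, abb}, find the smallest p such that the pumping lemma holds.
p = 4

For a finite language L, the pumping lemma holds vacuously if p > max|s| for s ∈ L.

The longest string in L = {a, ab, abb} has length 3.
If p = 4, then no string s ∈ L has |s| ≥ p, so the condition is vacuously true.

The minimum pumping length is p = 4.

Why no smaller p works: for any p ≤ 3, the longest string s ∈ L has |s| = 3 ≥ p, so it would
have to be pumpable; but pumping up (i = 2, 3, ...) produces ever longer strings, which cannot all lie in the
finite language L. So the pumping property fails for every p ≤ 3.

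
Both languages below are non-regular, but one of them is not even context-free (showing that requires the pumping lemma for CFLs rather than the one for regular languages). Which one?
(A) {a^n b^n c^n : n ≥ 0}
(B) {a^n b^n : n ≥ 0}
(A) {a^n b^n c^n : n ≥ 0}

(A) {a^n b^n c^n : n ≥ 0} requires the CFL pumping lemma.

- {a^n b^n : n ≥ 0} is context-free (but not regular)
  • Can be shown non-regular with the regular pumping lemma
  • After pumping, the number of a's and b's become unequal

- {a^n b^n c^n : n ≥ 0} is NOT context-free
  • Requires the CFL pumping lemma to prove
  • Cannot maintain three equal counts simultaneously

The CFL pumping lemma is "stronger" in that it can prove non-membership
in the larger class of context-free languages.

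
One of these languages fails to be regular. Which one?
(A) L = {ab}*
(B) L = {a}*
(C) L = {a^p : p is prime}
(C) {a^p : p is prime}

(C) L = {a^p : p is prime} is NOT regular.

The pumping lemma can be used to prove this:
After pumping, the length becomes composite

The other languages are regular because they can be recognized by finite automata.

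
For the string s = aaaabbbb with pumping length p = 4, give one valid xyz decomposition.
x = '', y = 'aa', z = 'aabbbb'

For s = aaaabbbb and p = 4, one valid decomposition is:
- x = '' (length 0)
- y = 'aa' (length 2)
- z = 'aabbbb' (length 6)

Verification:
- xyz = '' + 'aa' + 'aabbbb' = aaaabbbb ✓
- |xy| = 2 ≤ 4 ✓
- |y| = 2 > 0 ✓

All pumping lemma constraints are satisfied.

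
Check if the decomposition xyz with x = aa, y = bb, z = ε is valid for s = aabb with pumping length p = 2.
Violated: |xy| ≤ p

The decomposition x = aa, y = bb, z = ε for s = aabb with p = 2
violates the constraint: |xy| ≤ p

|xy| = |aabb| = 4 > 2 = p. The decomposition puts too many characters in xy.

Pumping lemma constraints:
1. xyz = s (decomposition is valid)
2. |xy| ≤ p
3. |y| > 0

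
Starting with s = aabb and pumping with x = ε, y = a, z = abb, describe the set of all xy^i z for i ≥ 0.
{xy^i z : i ≥ 0} = {a^(i+1) b^2 : i ≥ 0} = {abb, aabb, aaabb, ...}

With x = ε, y = a, z = abb: Starting with aabb and pumping the first 'a' (z = abb keeps the second 'a'), we get strings with i+1 a's followed by 2 b's for i = 0, 1, 2, ...; note bb is not produced because z always contributes one a.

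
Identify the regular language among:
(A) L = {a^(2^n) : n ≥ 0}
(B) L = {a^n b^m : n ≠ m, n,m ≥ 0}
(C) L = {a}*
(C) {a}*

(C) L = {a}* is regular.

This can be recognized by a finite automaton (DFA/NFA).
Regular expressions like {a}* define regular languages.

The other choices are not regular:
- {a^(2^n) : n ≥ 0}: After pumping, length is no longer a power of 2
- {a^n b^m : n ≠ m, n,m ≥ 0}: After pumping a's, we can make n = m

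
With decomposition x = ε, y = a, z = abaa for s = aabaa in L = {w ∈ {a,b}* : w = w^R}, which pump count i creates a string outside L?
i = 2

xy²z = ε · aa · abaa = aaabaa; aaabaa reversed is aabaaa ≠ aaabaa, so it is not a palindrome and is not in L.
(Other choices also work, e.g. i = 0, 3; only i = 1 is guaranteed to stay in L since xy¹z = s.)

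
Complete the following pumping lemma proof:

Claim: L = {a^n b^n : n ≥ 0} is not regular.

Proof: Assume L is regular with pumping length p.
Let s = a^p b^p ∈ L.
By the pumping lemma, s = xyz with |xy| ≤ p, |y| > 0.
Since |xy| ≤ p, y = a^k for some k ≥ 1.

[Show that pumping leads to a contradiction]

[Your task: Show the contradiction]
Consider xy²z = a^(p+k) b^p.

Since k ≥ 1, we have p + k > p.
So xy²z has more a's than b's: (p+k) a's vs p b's.
This means xy²z ∉ L because a^n b^n requires equal counts.

This contradicts the pumping lemma which states xy²z ∈ L.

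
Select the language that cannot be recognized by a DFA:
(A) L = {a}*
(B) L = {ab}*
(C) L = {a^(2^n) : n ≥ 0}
(C) {a^(2^n) : n ≥ 0}

(C) L = {a^(2^n) : n ≥ 0} is NOT regular.

The pumping lemma can be used to prove this:
After pumping, length is no longer a power of 2

The other languages are regular because they can be recognized by finite automata.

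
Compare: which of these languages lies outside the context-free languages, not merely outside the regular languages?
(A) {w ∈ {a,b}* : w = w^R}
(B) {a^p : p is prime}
(B) {a^p : p is prime}

(B) {a^p : p is prime} requires the CFL pumping lemma.

- {w ∈ {a,b}* : w = w^R} is context-free (but not regular)
  • Can be shown non-regular with the regular pumping lemma
  • After pumping, the string is no longer symmetric

- {a^p : p is prime} is NOT context-free
  • Requires the CFL pumping lemma to prove
  • The CFL pumping lemma also fails because prime gaps are unbounded

The CFL pumping lemma is "stronger" in that it can prove non-membership
in the larger class of context-free languages.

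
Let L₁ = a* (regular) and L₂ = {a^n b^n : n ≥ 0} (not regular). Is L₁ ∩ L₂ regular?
Yes — L₁ ∩ L₂ is regular.

A string of a* contains no b's, and the only string of {a^n b^n} with no b's is ε (n = 0). So L₁ ∩ L₂ = {ε}, a finite language, which is regular.

Note that the bare facts "L₁ regular, L₂ non-regular" do not settle the question by themselves: the closure of regular languages under ∪, ∩, complement and difference applies only when BOTH operands are regular. With a non-regular operand the result can come out regular or non-regular depending on the specific languages, so one has to work out L₁ ∩ L₂ for this particular pair, as above.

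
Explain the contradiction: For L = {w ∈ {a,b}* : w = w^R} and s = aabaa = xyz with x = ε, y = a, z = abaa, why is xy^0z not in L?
xy⁰z = abaa ∉ L

Pumping with i = 0 replaces y = a by y⁰ = ε:
- Original: s = xyz = aabaa; aabaa reversed is aabaa, the same string, so it is a palindrome and is in L
- Pumped: xy⁰z = ε · ε · abaa = abaa
- abaa reversed is aaba ≠ abaa, so it is not a palindrome and is not in L

The pumping lemma would require xy⁰z ∈ L, so this decomposition yields a contradiction.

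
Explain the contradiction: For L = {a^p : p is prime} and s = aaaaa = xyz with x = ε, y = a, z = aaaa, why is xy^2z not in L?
xy²z = aaaaaa ∉ L

Pumping with i = 2 replaces y = a by y² = aa:
- Original: s = xyz = aaaaa; aaaaa has length 5, which is prime, so it is in L
- Pumped: xy²z = ε · aa · aaaa = aaaaaa
- aaaaaa has length 6 = 2 × 3, which is not prime, so it is not in L

The pumping lemma would require xy²z ∈ L, so this decomposition yields a contradiction.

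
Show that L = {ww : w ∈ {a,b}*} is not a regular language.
Assume for contradiction that L is regular, and let p ≥ 1 be the pumping length given by the pumping lemma.
Choose s = a^p b a^p b. Then s ∈ L (take w = a^p b) and |s| = 2p + 2 ≥ p.
By the pumping lemma, s = xyz for some x, y, z with |xy| ≤ p, |y| ≥ 1, and xy^i z ∈ L for every i ≥ 0.
Since |xy| ≤ p and the first p symbols of s are all a's, y = a^k for some k with 1 ≤ k ≤ p.

Take i = 2: t = xy²z = a^(p + k) b a^p b.
Suppose t = uu for some string u. The string t contains exactly two b's and ends in b, so u contains exactly one b and ends in b; hence u = a^j b for some j, and uu = a^j b a^j b. Comparing with t = a^(p + k) b a^p b forces j = p + k (first block) and j = p (second block), which is impossible since k ≥ 1. So t ∉ L.

This contradicts the pumping lemma, which requires xy^i z ∈ L for all i ≥ 0.
Hence L = {ww : w ∈ {a,b}*} is not regular. ∎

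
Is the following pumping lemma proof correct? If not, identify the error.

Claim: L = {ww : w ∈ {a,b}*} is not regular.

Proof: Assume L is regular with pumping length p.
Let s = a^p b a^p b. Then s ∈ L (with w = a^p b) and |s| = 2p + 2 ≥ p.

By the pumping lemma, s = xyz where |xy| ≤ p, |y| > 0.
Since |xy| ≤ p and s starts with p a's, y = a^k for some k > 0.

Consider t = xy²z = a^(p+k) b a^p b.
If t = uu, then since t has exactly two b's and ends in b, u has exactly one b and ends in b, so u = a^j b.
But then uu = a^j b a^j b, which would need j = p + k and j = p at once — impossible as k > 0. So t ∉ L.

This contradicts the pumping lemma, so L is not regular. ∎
The proof is correct.

This proof is valid because:
1. s = a^p b a^p b is in L and is chosen in terms of p, so |s| ≥ p holds for every p
2. The decomposition analysis is correct: |xy| ≤ p forces y to lie inside the leading a's
3. The contradiction is valid: the argument shows a^(p+k) b a^p b cannot be split into two equal halves
4. The conclusion follows logically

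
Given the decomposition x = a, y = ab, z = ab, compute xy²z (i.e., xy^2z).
aababab

Given x = 'a', y = 'ab', z = 'ab' and i = 2:

xy^2z = x + y·y·...·y (2 times) + z
       = 'a' + 'ab'^2 + 'ab'
       = 'a' + 'abab' + 'ab'
       = 'aababab'

The pumped string is 'aababab' with length 7.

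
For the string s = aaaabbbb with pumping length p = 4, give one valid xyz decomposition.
x = '', y = 'a', z = 'aaabbbb'

For s = aaaabbbb and p = 4, one valid decomposition is:
- x = '' (length 0)
- y = 'a' (length 1)
- z = 'aaabbbb' (length 7)

Verification:
- xyz = '' + 'a' + 'aaabbbb' = aaaabbbb ✓
- |xy| = 1 ≤ 4 ✓
- |y| = 1 > 0 ✓

All pumping lemma constraints are satisfied.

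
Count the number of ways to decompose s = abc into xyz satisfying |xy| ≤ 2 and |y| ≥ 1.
3

For s = 'abc' with pumping length p = 2:

Constraints: |xy| ≤ 2, |y| > 0

Valid decompositions (|xy| ≤ p, |y| ≥ 1):
  • x='', y='a', z='bc'
  • x='a', y='b', z='c'
  • x='', y='ab', z='c'

Total count: 3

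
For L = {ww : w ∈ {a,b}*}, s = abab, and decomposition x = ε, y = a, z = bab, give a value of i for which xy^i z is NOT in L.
i = 0

xy⁰z = ε · ε · bab = bab; bab has odd length 3, so it cannot be written as ww and is not in L.
(Other choices also work, e.g. i = 2, 3; only i = 1 is guaranteed to stay in L since xy¹z = s.)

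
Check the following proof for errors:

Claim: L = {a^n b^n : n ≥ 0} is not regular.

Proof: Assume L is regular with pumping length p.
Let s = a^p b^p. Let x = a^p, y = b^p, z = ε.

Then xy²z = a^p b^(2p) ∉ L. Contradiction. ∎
The proof is INCORRECT.

Error: The decomposition violates |xy| ≤ p.
With x = a^p and y = b^p, we have |xy| = 2p > p.
The pumping lemma requires |xy| ≤ p, so y must be within the first p characters.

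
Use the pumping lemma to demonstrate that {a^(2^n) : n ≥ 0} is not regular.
Assume for contradiction that L is regular, and let p ≥ 1 be the pumping length given by the pumping lemma.
Choose s = a^(2^p). Then s ∈ L and |s| = 2^p ≥ p.
By the pumping lemma, s = xyz for some x, y, z with |xy| ≤ p, |y| ≥ 1, and xy^i z ∈ L for every i ≥ 0.
Here y = a^k for some k with 1 ≤ k ≤ |xy| ≤ p, and p < 2^p.

Take i = 2: |xy²z| = 2^p + k.
Now 2^p < 2^p + k ≤ 2^p + p < 2^p + 2^p = 2^(p+1).
So |xy²z| lies strictly between the consecutive powers of two 2^p and 2^(p+1), hence is not a power of 2, and xy²z ∉ L.

This contradicts the pumping lemma, which requires xy^i z ∈ L for all i ≥ 0.
Hence L = {a^(2^n) : n ≥ 0} is not regular. ∎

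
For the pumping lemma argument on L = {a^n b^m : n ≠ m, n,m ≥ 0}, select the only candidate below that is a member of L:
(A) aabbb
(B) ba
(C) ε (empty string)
(A) aabbb

The pumping lemma is applied to a string s that lies in L, so first check membership of each option:
- (A) aabbb = a^2 b^3 with 2 ≠ 3, so it is in L ✓
- (B) ba has an a after a b, so it is not of the form a^n b^m and is not in L ✗
- (C) ε = a^0 b^0 has n = m = 0, so it is not in L ✗

Only (A) aabbb is in L, so it is the only candidate that could play the role of s.
(In a complete proof one picks s in terms of the pumping length p so that |s| ≥ p is guaranteed; a fixed string like aabbb illustrates the shape of such an s.)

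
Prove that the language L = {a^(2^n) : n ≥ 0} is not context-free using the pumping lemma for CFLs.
Assume for contradiction that L is context-free, and let p ≥ 1 be the pumping length given by the pumping lemma for CFLs.
Choose s = a^(2^p). Then s ∈ L and |s| = 2^p ≥ p.
By the CFL pumping lemma, s = uvxyz for some u, v, x, y, z with |vxy| ≤ p, |vy| ≥ 1, and uv^i xy^i z ∈ L for every i ≥ 0.
All symbols are a's, so only lengths matter: let k = |vy|, with 1 ≤ k ≤ |vxy| ≤ p < 2^p.

Take i = 2: |uv²xy²z| = 2^p + k, and 2^p < 2^p + k < 2^p + 2^p = 2^(p+1).
So the length lies strictly between consecutive powers of two and is not a power of 2; uv²xy²z ∉ L.

This contradicts the CFL pumping lemma, which requires uv^i xy^i z ∈ L for all i ≥ 0.
Hence L = {a^(2^n) : n ≥ 0} is not context-free. ∎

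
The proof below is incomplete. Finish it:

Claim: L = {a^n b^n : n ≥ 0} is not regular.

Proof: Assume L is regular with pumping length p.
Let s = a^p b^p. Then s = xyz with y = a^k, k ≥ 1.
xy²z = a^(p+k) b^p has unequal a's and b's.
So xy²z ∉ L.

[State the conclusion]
This contradicts the pumping lemma for regular languages,
which guarantees xy^i z ∈ L for all i ≥ 0.

Since our assumption that L is regular leads to a contradiction,
we conclude that L = {a^n b^n : n ≥ 0} is NOT regular. ∎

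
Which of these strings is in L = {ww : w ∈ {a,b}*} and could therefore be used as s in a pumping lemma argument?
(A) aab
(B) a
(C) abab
(C) abab

The pumping lemma is applied to a string s that lies in L, so first check membership of each option:
- (A) aab has odd length 3, so it cannot be written as ww and is not in L ✗
- (B) a has odd length 1, so it cannot be written as ww and is not in L ✗
- (C) abab splits into halves ab · ab, which are equal, so it is in L (w = ab) ✓

Only (C) abab is in L, so it is the only candidate that could play the role of s.
(In a complete proof one picks s in terms of the pumping length p so that |s| ≥ p is guaranteed; a fixed string like abab illustrates the shape of such an s.)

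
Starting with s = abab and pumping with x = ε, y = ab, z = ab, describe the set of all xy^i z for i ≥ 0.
{xy^i z : i ≥ 0} = {(ab)^(i+1) : i ≥ 0} = {ab, abab, ababab, ...}

With x = ε, y = ab, z = ab: Pumping 'ab' gives strings of alternating a's and b's.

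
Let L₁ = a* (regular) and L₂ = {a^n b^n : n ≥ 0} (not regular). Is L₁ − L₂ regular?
Yes — L₁ − L₂ is regular.

The only string of a* that lies in {a^n b^n} is ε, so L₁ − L₂ = a* − {ε} = a⁺ = aa*, which is regular.

Note that the bare facts "L₁ regular, L₂ non-regular" do not settle the question by themselves: the closure of regular languages under ∪, ∩, complement and difference applies only when BOTH operands are regular. With a non-regular operand the result can come out regular or non-regular depending on the specific languages, so one has to work out L₁ − L₂ for this particular pair, as above.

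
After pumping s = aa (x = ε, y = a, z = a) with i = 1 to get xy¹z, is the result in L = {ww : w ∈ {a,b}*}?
Yes

xy¹z = ε · a · a = aa.
aa splits into halves a · a, which are equal, so it is in L (w = a).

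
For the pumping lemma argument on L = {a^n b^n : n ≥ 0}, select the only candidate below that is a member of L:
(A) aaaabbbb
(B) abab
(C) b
(A) aaaabbbb

The pumping lemma is applied to a string s that lies in L, so first check membership of each option:
- (A) aaaabbbb = a^4 b^4 has equal counts (4 = 4), so it is in L ✓
- (B) abab has an a after a b, so it is not of the form a^n b^n and is not in L ✗
- (C) b has 0 a's and 1 b's; 0 ≠ 1, so it is not in L ✗

Only (A) aaaabbbb is in L, so it is the only candidate that could play the role of s.
(In a complete proof one picks s in terms of the pumping length p so that |s| ≥ p is guaranteed; a fixed string like aaaabbbb illustrates the shape of such an s.)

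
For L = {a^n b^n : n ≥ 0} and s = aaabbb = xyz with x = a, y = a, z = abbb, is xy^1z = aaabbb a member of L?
Yes

xy¹z = a · a · abbb = aaabbb.
aaabbb = a^3 b^3 has equal counts (3 = 3), so it is in L.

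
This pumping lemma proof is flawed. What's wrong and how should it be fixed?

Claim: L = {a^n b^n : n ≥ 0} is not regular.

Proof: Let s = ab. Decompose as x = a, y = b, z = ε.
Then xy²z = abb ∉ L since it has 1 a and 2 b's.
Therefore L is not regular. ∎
Error: The string s = ab might be shorter than the pumping length p.

Correction: Choose s = a^p b^p to ensure |s| ≥ p. Also, the decomposition is wrong: with |xy| ≤ p, y cannot include b's when s starts with p a's.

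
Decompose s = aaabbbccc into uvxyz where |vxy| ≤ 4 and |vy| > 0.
u='aa', v='a', x='bb', y='b', z='ccc'

For s = aaabbbccc with pumping length p = 4:

One valid decomposition:
- u = 'aa'
- v = 'a'
- x = 'bb'
- y = 'b'
- z = 'ccc'

Verification:
- uvxyz = 'aa' + 'a' + 'bb' + 'b' + 'ccc' = aaabbbccc ✓
- |vxy| = |'abbb'| = 4 ≤ 4 ✓
- |vy| = |'ab'| = 2 > 0 ✓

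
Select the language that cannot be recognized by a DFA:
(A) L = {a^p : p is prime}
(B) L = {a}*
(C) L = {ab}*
(A) {a^p : p is prime}

(A) L = {a^p : p is prime} is NOT regular.

The pumping lemma can be used to prove this:
After pumping, the length becomes composite

The other languages are regular because they can be recognized by finite automata.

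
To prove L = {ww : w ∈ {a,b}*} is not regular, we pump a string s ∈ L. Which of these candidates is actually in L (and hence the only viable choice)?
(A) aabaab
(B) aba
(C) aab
(A) aabaab

The pumping lemma is applied to a string s that lies in L, so first check membership of each option:
- (A) aabaab splits into halves aab · aab, which are equal, so it is in L (w = aab) ✓
- (B) aba has odd length 3, so it cannot be written as ww and is not in L ✗
- (C) aab has odd length 3, so it cannot be written as ww and is not in L ✗

Only (A) aabaab is in L, so it is the only candidate that could play the role of s.
(In a complete proof one picks s in terms of the pumping length p so that |s| ≥ p is guaranteed; a fixed string like aabaab illustrates the shape of such an s.)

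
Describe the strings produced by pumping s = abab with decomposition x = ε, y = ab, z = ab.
{xy^i z : i ≥ 0} = {(ab)^(i+1) : i ≥ 0} = {ab, abab, ababab, ...}

With x = ε, y = ab, z = ab: Pumping 'ab' gives strings of alternating a's and b's.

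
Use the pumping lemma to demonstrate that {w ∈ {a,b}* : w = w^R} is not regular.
Assume for contradiction that L is regular, and let p ≥ 1 be the pumping length given by the pumping lemma.
Choose s = a^p b a^p. Then s ∈ L (it reads the same in both directions) and |s| = 2p + 1 ≥ p.
By the pumping lemma, s = xyz for some x, y, z with |xy| ≤ p, |y| ≥ 1, and xy^i z ∈ L for every i ≥ 0.
Since |xy| ≤ p and the first p symbols of s are all a's, y = a^k for some k with 1 ≤ k ≤ p.

Take i = 0: xy⁰z = a^(p − k) b a^p.
Its reversal is a^p b a^(p − k). These differ because the block of a's before the unique b has length p − k in one and p in the other, and p − k ≠ p since k ≥ 1. So xy⁰z is not a palindrome, i.e. xy⁰z ∉ L.

This contradicts the pumping lemma, which requires xy^i z ∈ L for all i ≥ 0.
Hence L = {w ∈ {a,b}* : w = w^R} is not regular. ∎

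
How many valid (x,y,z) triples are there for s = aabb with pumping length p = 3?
6

For s = 'aabb' with pumping length p = 3:

Constraints: |xy| ≤ 3, |y| > 0

Valid decompositions (|xy| ≤ p, |y| ≥ 1):
  • x='', y='a', z='abb'
  • x='a', y='a', z='bb'
  • x='', y='aa', z='bb'
  • x='aa', y='b', z='b'
  • x='a', y='ab', z='b'
  • x='', y='aab', z='b'

Total count: 6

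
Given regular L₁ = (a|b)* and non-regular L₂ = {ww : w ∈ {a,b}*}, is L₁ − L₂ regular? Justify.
No — L₁ − L₂ is not regular.

L₁ − L₂ is the complement of {ww} within {a,b}*. If it were regular, its complement {ww} would be regular as well (regular languages are closed under complement) — contradiction. So L₁ − L₂ is not regular.

Note that the bare facts "L₁ regular, L₂ non-regular" do not settle the question by themselves: the closure of regular languages under ∪, ∩, complement and difference applies only when BOTH operands are regular. With a non-regular operand the result can come out regular or non-regular depending on the specific languages, so one has to work out L₁ − L₂ for this particular pair, as above.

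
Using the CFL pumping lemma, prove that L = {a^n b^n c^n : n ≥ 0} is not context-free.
Assume for contradiction that L is context-free, and let p ≥ 1 be the pumping length given by the pumping lemma for CFLs.
Choose s = a^p b^p c^p. Then s ∈ L and |s| = 3p ≥ p.
By the CFL pumping lemma, s = uvxyz for some u, v, x, y, z with |vxy| ≤ p, |vy| ≥ 1, and uv^i xy^i z ∈ L for every i ≥ 0.

Because |vxy| ≤ p, the window vxy cannot contain both an a and a c: any substring of s containing both must include the entire block b^p plus at least one a and one c, so it has length ≥ p + 2 > p.
Hence at least one of the letters a, c does not occur in vy at all.

Take i = 0: the string uxz is obtained from s by deleting |vy| ≥ 1 symbols, so |uxz| = 3p − |vy| < 3p.
But the letter (a or c) that does not occur in vy still occurs exactly p times in uxz. Every string of L with exactly p copies of some letter is a^p b^p c^p, of length 3p. Since |uxz| < 3p, uxz ∉ L.

This contradicts the CFL pumping lemma, which requires uv^i xy^i z ∈ L for all i ≥ 0.
Hence L = {a^n b^n c^n : n ≥ 0} is not context-free. ∎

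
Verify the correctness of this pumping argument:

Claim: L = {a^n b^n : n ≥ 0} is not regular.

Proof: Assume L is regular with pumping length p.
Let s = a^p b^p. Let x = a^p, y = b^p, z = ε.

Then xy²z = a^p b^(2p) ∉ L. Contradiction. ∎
The proof is INCORRECT.

Error: The decomposition violates |xy| ≤ p.
With x = a^p and y = b^p, we have |xy| = 2p > p.
The pumping lemma requires |xy| ≤ p, so y must be within the first p characters.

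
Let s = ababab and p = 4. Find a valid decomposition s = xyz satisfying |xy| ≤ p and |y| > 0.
x = '', y = 'aba', z = 'bab'

For s = ababab and p = 4, one valid decomposition is:
- x = '' (length 0)
- y = 'aba' (length 3)
- z = 'bab' (length 3)

Verification:
- xyz = '' + 'aba' + 'bab' = ababab ✓
- |xy| = 3 ≤ 4 ✓
- |y| = 3 > 0 ✓

All pumping lemma constraints are satisfied.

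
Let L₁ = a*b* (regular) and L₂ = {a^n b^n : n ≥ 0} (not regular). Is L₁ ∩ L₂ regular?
No — L₁ ∩ L₂ is not regular.

Every string a^n b^n already lies in a*b*, so L₁ ∩ L₂ = {a^n b^n : n ≥ 0} = L₂ itself, which is the standard non-regular language (pump s = a^p b^p).

Note that the bare facts "L₁ regular, L₂ non-regular" do not settle the question by themselves: the closure of regular languages under ∪, ∩, complement and difference applies only when BOTH operands are regular. With a non-regular operand the result can come out regular or non-regular depending on the specific languages, so one has to work out L₁ ∩ L₂ for this particular pair, as above.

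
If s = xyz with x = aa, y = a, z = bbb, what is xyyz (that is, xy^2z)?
aaaabbb

Given x = 'aa', y = 'a', z = 'bbb' and i = 2:

xy^2z = x + y·y·...·y (2 times) + z
       = 'aa' + 'a'^2 + 'bbb'
       = 'aa' + 'aa' + 'bbb'
       = 'aaaabbb'

The pumped string is 'aaaabbb' with length 7.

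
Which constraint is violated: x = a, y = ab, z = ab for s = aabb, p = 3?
Violated: xyz = s

The decomposition x = a, y = ab, z = ab for s = aabb with p = 3
violates the constraint: xyz = s

xyz = 'a' + 'ab' + 'ab' = 'aabab' ≠ 'aabb' = s. The decomposition doesn't reconstruct s.

Pumping lemma constraints:
1. xyz = s (decomposition is valid)
2. |xy| ≤ p
3. |y| > 0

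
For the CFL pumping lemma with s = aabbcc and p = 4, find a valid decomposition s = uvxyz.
u='a', v='a', x='bb', y='c', z='c'

For s = aabbcc with pumping length p = 4:

One valid decomposition:
- u = 'a'
- v = 'a'
- x = 'bb'
- y = 'c'
- z = 'c'

Verification:
- uvxyz = 'a' + 'a' + 'bb' + 'c' + 'c' = aabbcc ✓
- |vxy| = |'abbc'| = 4 ≤ 4 ✓
- |vy| = |'ac'| = 2 > 0 ✓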